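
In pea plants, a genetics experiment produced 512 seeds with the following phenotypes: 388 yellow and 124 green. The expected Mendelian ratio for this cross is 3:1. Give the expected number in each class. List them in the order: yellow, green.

384, 128

Under the 3:1 hypothesis (Σ ratio = 4, N = 512):
  yellow: 512 × 3/4 = 384
  green: 512 × 1/4 = 128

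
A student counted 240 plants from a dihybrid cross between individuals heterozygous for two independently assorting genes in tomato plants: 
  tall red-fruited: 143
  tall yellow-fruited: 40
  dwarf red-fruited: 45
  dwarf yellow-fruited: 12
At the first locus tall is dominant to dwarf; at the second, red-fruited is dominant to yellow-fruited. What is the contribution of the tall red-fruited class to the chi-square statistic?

A dihybrid F₂ with independent assortment and complete dominance at both loci gives a 9:3:3:1 phenotypic ratio.
Total ratio parts = 16. Expected numbers out of 240:
  tall red-fruited: 240 × 9/16 = 135
  tall yellow-fruited: 240 × 3/16 = 45
  dwarf red-fruited: 240 × 3/16 = 45
  dwarf yellow-fruited: 240 × 1/16 = 15
Contribution of tall red-fruited: (143 − 135)² / 135 = 0.4741

0.474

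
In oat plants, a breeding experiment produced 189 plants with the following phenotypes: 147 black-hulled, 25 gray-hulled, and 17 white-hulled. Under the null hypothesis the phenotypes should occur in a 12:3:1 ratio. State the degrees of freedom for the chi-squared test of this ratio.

2

A goodness-of-fit test with 3 phenotype classes has df = 3 − 1 = 2.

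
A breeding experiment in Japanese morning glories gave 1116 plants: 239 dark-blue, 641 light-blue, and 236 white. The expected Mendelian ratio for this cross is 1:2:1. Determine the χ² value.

24.708

Total ratio parts = 4. Expected numbers out of 1116:
  dark-blue: 1116 × 1/4 = 279
  light-blue: 1116 × 2/4 = 558
  white: 1116 × 1/4 = 279
χ² = Σ (O − E)² / E
  dark-blue: (239 − 279)² / 279 = 5.7348
  light-blue: (641 − 558)² / 558 = 12.3459
  white: (236 − 279)² / 279 = 6.6272
χ² = 5.7348 + 12.3459 + 6.6272 = 24.7079 ≈ 24.708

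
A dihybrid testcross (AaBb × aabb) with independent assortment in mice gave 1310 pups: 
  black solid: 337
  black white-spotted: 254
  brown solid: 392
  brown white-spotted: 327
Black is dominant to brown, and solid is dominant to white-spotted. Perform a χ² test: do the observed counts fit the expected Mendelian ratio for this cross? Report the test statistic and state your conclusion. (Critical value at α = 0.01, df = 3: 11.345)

A dihybrid testcross with independent assortment gives a 1:1:1:1 ratio.
The 1:1:1:1 ratio has 4 parts, so with N = 1310 the expected counts are:
  black solid: 1310 × 1/4 = 327.5
  black white-spotted: 1310 × 1/4 = 327.5
  brown solid: 1310 × 1/4 = 327.5
  brown white-spotted: 1310 × 1/4 = 327.5
χ² = Σ (O − E)² / E
  black solid: (337 − 327.5)² / 327.5 = 0.2756
  black white-spotted: (254 − 327.5)² / 327.5 = 16.4954
  brown solid: (392 − 327.5)² / 327.5 = 12.7031
  brown white-spotted: (327 − 327.5)² / 327.5 = 0.0008
χ² = 0.2756 + 16.4954 + 12.7031 + 0.0008 = 29.4749 ≈ 29.475
Degrees of freedom = 4 − 1 = 3; critical value at α = 0.01 is 11.345.
Since 29.475 > 11.345, we reject the null hypothesis — the data do not fit the 1:1:1:1 ratio.

29.475; not consistent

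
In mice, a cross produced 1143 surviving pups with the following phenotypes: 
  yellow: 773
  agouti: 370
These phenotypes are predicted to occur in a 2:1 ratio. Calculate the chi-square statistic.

Under the 2:1 hypothesis (Σ ratio = 3, N = 1143):
  yellow: 1143 × 2/3 = 762
  agouti: 1143 × 1/3 = 381
χ² = Σ (O − E)² / E
  yellow: (773 − 762)² / 762 = 0.1588
  agouti: (370 − 381)² / 381 = 0.3176
χ² = 0.1588 + 0.3176 = 0.4764 ≈ 0.476

0.476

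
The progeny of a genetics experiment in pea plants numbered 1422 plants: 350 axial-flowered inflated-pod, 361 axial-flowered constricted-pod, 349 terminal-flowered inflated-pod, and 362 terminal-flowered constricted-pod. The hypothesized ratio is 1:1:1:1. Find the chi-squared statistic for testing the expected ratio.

Under the 1:1:1:1 hypothesis (Σ ratio = 4, N = 1422):
  axial-flowered inflated-pod: 1422 × 1/4 = 355.5
  axial-flowered constricted-pod: 1422 × 1/4 = 355.5
  terminal-flowered inflated-pod: 1422 × 1/4 = 355.5
  terminal-flowered constricted-pod: 1422 × 1/4 = 355.5
χ² = Σ (O − E)² / E
  axial-flowered inflated-pod: (350 − 355.5)² / 355.5 = 0.0851
  axial-flowered constricted-pod: (361 − 355.5)² / 355.5 = 0.0851
  terminal-flowered inflated-pod: (349 − 355.5)² / 355.5 = 0.1188
  terminal-flowered constricted-pod: (362 − 355.5)² / 355.5 = 0.1188
χ² = 0.0851 + 0.0851 + 0.1188 + 0.1188 = 0.4078 ≈ 0.408

0.408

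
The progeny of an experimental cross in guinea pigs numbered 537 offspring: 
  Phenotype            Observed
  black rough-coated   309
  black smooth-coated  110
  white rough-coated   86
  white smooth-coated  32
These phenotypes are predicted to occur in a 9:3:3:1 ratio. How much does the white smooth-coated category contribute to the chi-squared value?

Expected counts for N = 537 under a 9:3:3:1 ratio (total parts = 16):
  black rough-coated: 537 × 9/16 = 302.0625
  black smooth-coated: 537 × 3/16 = 100.6875
  white rough-coated: 537 × 3/16 = 100.6875
  white smooth-coated: 537 × 1/16 = 33.5625
Contribution of white smooth-coated: (32 − 33.5625)² / 33.5625 = 0.0727

0.073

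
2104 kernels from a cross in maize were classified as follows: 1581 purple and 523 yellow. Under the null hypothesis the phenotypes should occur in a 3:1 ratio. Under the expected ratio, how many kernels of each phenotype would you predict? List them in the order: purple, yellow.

1578, 526

Expected counts for N = 2104 under a 3:1 ratio (total parts = 4):
  purple: 2104 × 3/4 = 1578
  yellow: 2104 × 1/4 = 526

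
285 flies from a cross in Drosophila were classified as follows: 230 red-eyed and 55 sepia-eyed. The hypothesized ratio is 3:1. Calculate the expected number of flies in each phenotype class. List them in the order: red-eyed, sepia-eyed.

213.75, 71.25

Total ratio parts = 4. Expected numbers out of 285:
  red-eyed: 285 × 3/4 = 213.75
  sepia-eyed: 285 × 1/4 = 71.25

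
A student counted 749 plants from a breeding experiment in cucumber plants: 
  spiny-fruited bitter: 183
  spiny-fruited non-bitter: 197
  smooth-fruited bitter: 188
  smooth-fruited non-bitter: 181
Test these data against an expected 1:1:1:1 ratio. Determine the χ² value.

Total ratio parts = 4. Expected numbers out of 749:
  spiny-fruited bitter: 749 × 1/4 = 187.25
  spiny-fruited non-bitter: 749 × 1/4 = 187.25
  smooth-fruited bitter: 749 × 1/4 = 187.25
  smooth-fruited non-bitter: 749 × 1/4 = 187.25
χ² = Σ (O − E)² / E
  spiny-fruited bitter: (183 − 187.25)² / 187.25 = 0.0965
  spiny-fruited non-bitter: (197 − 187.25)² / 187.25 = 0.5077
  smooth-fruited bitter: (188 − 187.25)² / 187.25 = 0.0030
  smooth-fruited non-bitter: (181 − 187.25)² / 187.25 = 0.2086
χ² = 0.0965 + 0.5077 + 0.0030 + 0.2086 = 0.8158 ≈ 0.816

0.816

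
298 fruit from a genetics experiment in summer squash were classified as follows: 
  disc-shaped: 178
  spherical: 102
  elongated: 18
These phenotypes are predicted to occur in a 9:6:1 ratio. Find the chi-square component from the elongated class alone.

Expected counts for N = 298 under a 9:6:1 ratio (total parts = 16):
  disc-shaped: 298 × 9/16 = 167.625
  spherical: 298 × 6/16 = 111.75
  elongated: 298 × 1/16 = 18.625
Contribution of elongated: (18 − 18.625)² / 18.625 = 0.0210

0.021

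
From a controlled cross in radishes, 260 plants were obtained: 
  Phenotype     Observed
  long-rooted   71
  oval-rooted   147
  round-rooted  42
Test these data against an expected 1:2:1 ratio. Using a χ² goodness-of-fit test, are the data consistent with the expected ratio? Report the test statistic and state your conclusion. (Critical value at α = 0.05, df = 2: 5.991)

Expected counts for N = 260 under a 1:2:1 ratio (total parts = 4):
  long-rooted: 260 × 1/4 = 65
  oval-rooted: 260 × 2/4 = 130
  round-rooted: 260 × 1/4 = 65
χ² = Σ (O − E)² / E
  long-rooted: (71 − 65)² / 65 = 0.5538
  oval-rooted: (147 − 130)² / 130 = 2.2231
  round-rooted: (42 − 65)² / 65 = 8.1385
χ² = 0.5538 + 2.2231 + 8.1385 = 10.9154 ≈ 10.915
Degrees of freedom = 3 − 1 = 2; critical value at α = 0.05 is 5.991.
Since 10.915 > 5.991, we reject the null hypothesis — the data do not fit the 1:2:1 ratio.

10.915; not consistent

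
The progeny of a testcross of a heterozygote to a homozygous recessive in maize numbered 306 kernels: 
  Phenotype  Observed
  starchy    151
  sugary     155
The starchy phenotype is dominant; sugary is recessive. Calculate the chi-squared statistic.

A testcross of a heterozygote (Aa × aa) gives a 1:1 phenotypic ratio.
Expected counts for N = 306 under a 1:1 ratio (total parts = 2):
  starchy: 306 × 1/2 = 153
  sugary: 306 × 1/2 = 153
χ² = Σ (O − E)² / E
  starchy: (151 − 153)² / 153 = 0.0261
  sugary: (155 − 153)² / 153 = 0.0261
χ² = 0.0261 + 0.0261 = 0.0522 ≈ 0.052

0.052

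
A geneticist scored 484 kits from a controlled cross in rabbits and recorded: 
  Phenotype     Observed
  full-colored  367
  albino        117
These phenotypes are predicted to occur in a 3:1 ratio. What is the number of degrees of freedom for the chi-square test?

1

A goodness-of-fit test with 2 phenotype classes has df = 2 − 1 = 1.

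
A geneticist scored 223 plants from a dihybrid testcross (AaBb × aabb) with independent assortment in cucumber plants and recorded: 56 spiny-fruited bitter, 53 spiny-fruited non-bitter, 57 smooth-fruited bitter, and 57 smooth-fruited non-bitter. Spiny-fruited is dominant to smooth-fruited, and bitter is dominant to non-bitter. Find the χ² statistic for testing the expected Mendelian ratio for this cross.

A dihybrid testcross with independent assortment gives a 1:1:1:1 ratio.
The 1:1:1:1 ratio has 4 parts, so with N = 223 the expected counts are:
  spiny-fruited bitter: 223 × 1/4 = 55.75
  spiny-fruited non-bitter: 223 × 1/4 = 55.75
  smooth-fruited bitter: 223 × 1/4 = 55.75
  smooth-fruited non-bitter: 223 × 1/4 = 55.75
χ² = Σ (O − E)² / E
  spiny-fruited bitter: (56 − 55.75)² / 55.75 = 0.0011
  spiny-fruited non-bitter: (53 − 55.75)² / 55.75 = 0.1357
  smooth-fruited bitter: (57 − 55.75)² / 55.75 = 0.0280
  smooth-fruited non-bitter: (57 − 55.75)² / 55.75 = 0.0280
χ² = 0.0011 + 0.1357 + 0.0280 + 0.0280 = 0.1928 ≈ 0.193

0.193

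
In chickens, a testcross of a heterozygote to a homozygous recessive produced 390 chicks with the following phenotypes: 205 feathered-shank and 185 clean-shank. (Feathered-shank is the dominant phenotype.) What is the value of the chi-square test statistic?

1.026

A testcross of a heterozygote (Aa × aa) gives a 1:1 phenotypic ratio.
Total ratio parts = 2. Expected numbers out of 390:
  feathered-shank: 390 × 1/2 = 195
  clean-shank: 390 × 1/2 = 195
χ² = Σ (O − E)² / E
  feathered-shank: (205 − 195)² / 195 = 0.5128
  clean-shank: (185 − 195)² / 195 = 0.5128
χ² = 0.5128 + 0.5128 = 1.0256 ≈ 1.026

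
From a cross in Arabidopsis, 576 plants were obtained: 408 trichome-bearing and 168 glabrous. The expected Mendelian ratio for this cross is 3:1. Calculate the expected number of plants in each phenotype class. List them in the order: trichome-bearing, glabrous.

432, 144

Total ratio parts = 4. Expected numbers out of 576:
  trichome-bearing: 576 × 3/4 = 432
  glabrous: 576 × 1/4 = 144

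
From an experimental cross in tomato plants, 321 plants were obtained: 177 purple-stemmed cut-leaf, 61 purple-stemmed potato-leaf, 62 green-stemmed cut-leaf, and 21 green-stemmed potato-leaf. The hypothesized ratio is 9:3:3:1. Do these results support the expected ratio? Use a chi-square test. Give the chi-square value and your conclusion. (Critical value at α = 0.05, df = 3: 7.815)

0.180; consistent

Total ratio parts = 16. Expected numbers out of 321:
  purple-stemmed cut-leaf: 321 × 9/16 = 180.5625
  purple-stemmed potato-leaf: 321 × 3/16 = 60.1875
  green-stemmed cut-leaf: 321 × 3/16 = 60.1875
  green-stemmed potato-leaf: 321 × 1/16 = 20.0625
χ² = Σ (O − E)² / E
  purple-stemmed cut-leaf: (177 − 180.5625)² / 180.5625 = 0.0703
  purple-stemmed potato-leaf: (61 − 60.1875)² / 60.1875 = 0.0110
  green-stemmed cut-leaf: (62 − 60.1875)² / 60.1875 = 0.0546
  green-stemmed potato-leaf: (21 − 20.0625)² / 20.0625 = 0.0438
χ² = 0.0703 + 0.0110 + 0.0546 + 0.0438 = 0.1797 ≈ 0.180
Degrees of freedom = 4 − 1 = 3; critical value at α = 0.05 is 7.815.
Since 0.180 < 7.815, we fail to reject the null hypothesis — the data are consistent with the 9:3:3:1 ratio.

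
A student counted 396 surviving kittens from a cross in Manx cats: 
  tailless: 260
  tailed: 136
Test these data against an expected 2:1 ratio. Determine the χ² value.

0.182

The 2:1 ratio has 3 parts, so with N = 396 the expected counts are:
  tailless: 396 × 2/3 = 264
  tailed: 396 × 1/3 = 132
χ² = Σ (O − E)² / E
  tailless: (260 − 264)² / 264 = 0.0606
  tailed: (136 − 132)² / 132 = 0.1212
χ² = 0.0606 + 0.1212 = 0.1818 ≈ 0.182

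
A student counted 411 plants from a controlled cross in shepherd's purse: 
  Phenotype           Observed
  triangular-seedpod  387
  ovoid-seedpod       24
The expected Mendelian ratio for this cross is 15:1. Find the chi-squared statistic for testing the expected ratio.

0.118

Expected counts for N = 411 under a 15:1 ratio (total parts = 16):
  triangular-seedpod: 411 × 15/16 = 385.3125
  ovoid-seedpod: 411 × 1/16 = 25.6875
χ² = Σ (O − E)² / E
  triangular-seedpod: (387 − 385.3125)² / 385.3125 = 0.0074
  ovoid-seedpod: (24 − 25.6875)² / 25.6875 = 0.1109
χ² = 0.0074 + 0.1109 = 0.1183 ≈ 0.118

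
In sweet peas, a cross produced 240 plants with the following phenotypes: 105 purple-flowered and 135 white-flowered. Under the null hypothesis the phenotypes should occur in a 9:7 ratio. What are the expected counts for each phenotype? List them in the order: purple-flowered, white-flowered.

The 9:7 ratio has 16 parts, so with N = 240 the expected counts are:
  purple-flowered: 240 × 9/16 = 135
  white-flowered: 240 × 7/16 = 105

135, 105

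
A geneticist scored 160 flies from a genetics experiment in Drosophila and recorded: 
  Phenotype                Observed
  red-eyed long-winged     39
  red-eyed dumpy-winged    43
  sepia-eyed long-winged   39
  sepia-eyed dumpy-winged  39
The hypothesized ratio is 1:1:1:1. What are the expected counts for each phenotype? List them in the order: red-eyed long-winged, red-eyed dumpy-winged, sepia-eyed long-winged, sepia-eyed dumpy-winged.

Expected counts for N = 160 under a 1:1:1:1 ratio (total parts = 4):
  red-eyed long-winged: 160 × 1/4 = 40
  red-eyed dumpy-winged: 160 × 1/4 = 40
  sepia-eyed long-winged: 160 × 1/4 = 40
  sepia-eyed dumpy-winged: 160 × 1/4 = 40

40, 40, 40, 40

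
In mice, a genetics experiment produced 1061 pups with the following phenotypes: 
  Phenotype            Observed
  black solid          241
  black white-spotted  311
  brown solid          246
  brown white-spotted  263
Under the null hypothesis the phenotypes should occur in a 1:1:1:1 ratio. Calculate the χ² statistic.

Under the 1:1:1:1 hypothesis (Σ ratio = 4, N = 1061):
  black solid: 1061 × 1/4 = 265.25
  black white-spotted: 1061 × 1/4 = 265.25
  brown solid: 1061 × 1/4 = 265.25
  brown white-spotted: 1061 × 1/4 = 265.25
χ² = Σ (O − E)² / E
  black solid: (241 − 265.25)² / 265.25 = 2.2170
  black white-spotted: (311 − 265.25)² / 265.25 = 7.8909
  brown solid: (246 − 265.25)² / 265.25 = 1.3970
  brown white-spotted: (263 − 265.25)² / 265.25 = 0.0191
χ² = 2.2170 + 7.8909 + 1.3970 + 0.0191 = 11.524

11.524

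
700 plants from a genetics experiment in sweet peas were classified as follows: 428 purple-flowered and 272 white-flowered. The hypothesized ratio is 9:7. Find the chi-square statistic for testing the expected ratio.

6.810

Expected counts for N = 700 under a 9:7 ratio (total parts = 16):
  purple-flowered: 700 × 9/16 = 393.75
  white-flowered: 700 × 7/16 = 306.25
χ² = Σ (O − E)² / E
  purple-flowered: (428 − 393.75)² / 393.75 = 2.9792
  white-flowered: (272 − 306.25)² / 306.25 = 3.8304
χ² = 2.9792 + 3.8304 = 6.8096 ≈ 6.810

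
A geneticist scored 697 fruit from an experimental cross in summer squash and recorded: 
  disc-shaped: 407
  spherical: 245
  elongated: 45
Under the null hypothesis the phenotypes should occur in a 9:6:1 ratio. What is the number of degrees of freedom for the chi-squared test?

2

A goodness-of-fit test with 3 phenotype classes has df = 3 − 1 = 2.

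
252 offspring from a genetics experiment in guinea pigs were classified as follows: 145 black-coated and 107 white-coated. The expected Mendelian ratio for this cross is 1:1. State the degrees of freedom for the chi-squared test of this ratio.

1

A goodness-of-fit test with 2 phenotype classes has df = 2 − 1 = 1.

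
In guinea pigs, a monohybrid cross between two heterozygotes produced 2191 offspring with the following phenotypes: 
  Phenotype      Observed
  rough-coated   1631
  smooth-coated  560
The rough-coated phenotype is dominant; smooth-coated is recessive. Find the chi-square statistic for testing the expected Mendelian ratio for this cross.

For a monohybrid cross between heterozygotes with complete dominance, the expected phenotypic ratio is 3:1.
Expected counts for N = 2191 under a 3:1 ratio (total parts = 4):
  rough-coated: 2191 × 3/4 = 1643.25
  smooth-coated: 2191 × 1/4 = 547.75
χ² = Σ (O − E)² / E
  rough-coated: (1631 − 1643.25)² / 1643.25 = 0.0913
  smooth-coated: (560 − 547.75)² / 547.75 = 0.2740
χ² = 0.0913 + 0.2740 = 0.3653 ≈ 0.365

0.365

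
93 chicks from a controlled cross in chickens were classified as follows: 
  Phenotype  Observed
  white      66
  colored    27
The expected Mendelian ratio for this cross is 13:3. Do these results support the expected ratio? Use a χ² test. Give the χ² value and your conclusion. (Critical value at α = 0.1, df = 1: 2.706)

6.454; not consistent

The 13:3 ratio has 16 parts, so with N = 93 the expected counts are:
  white: 93 × 13/16 = 75.5625
  colored: 93 × 3/16 = 17.4375
χ² = Σ (O − E)² / E
  white: (66 − 75.5625)² / 75.5625 = 1.2101
  colored: (27 − 17.4375)² / 17.4375 = 5.2440
χ² = 1.2101 + 5.2440 = 6.4541 ≈ 6.454
Degrees of freedom = 2 − 1 = 1; critical value at α = 0.1 is 2.706.
Since 6.454 > 2.706, we reject the null hypothesis — the data do not fit the 13:3 ratio.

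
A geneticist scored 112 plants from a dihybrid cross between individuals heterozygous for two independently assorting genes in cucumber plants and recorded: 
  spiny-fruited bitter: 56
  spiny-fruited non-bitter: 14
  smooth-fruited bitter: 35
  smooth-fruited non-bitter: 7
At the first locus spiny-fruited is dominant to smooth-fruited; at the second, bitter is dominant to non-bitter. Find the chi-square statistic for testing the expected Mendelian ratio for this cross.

12.444

A dihybrid F₂ with independent assortment and complete dominance at both loci gives a 9:3:3:1 phenotypic ratio.
Under the 9:3:3:1 hypothesis (Σ ratio = 16, N = 112):
  spiny-fruited bitter: 112 × 9/16 = 63
  spiny-fruited non-bitter: 112 × 3/16 = 21
  smooth-fruited bitter: 112 × 3/16 = 21
  smooth-fruited non-bitter: 112 × 1/16 = 7
χ² = Σ (O − E)² / E
  spiny-fruited bitter: (56 − 63)² / 63 = 0.7778
  spiny-fruited non-bitter: (14 − 21)² / 21 = 2.3333
  smooth-fruited bitter: (35 − 21)² / 21 = 9.3333
  smooth-fruited non-bitter: (7 − 7)² / 7 = 0.0000
χ² = 0.7778 + 2.3333 + 9.3333 + 0.0000 = 12.4444 ≈ 12.444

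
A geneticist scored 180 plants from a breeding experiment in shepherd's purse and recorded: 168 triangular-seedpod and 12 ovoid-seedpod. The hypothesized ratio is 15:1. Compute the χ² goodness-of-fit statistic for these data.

0.053

Expected counts for N = 180 under a 15:1 ratio (total parts = 16):
  triangular-seedpod: 180 × 15/16 = 168.75
  ovoid-seedpod: 180 × 1/16 = 11.25
χ² = Σ (O − E)² / E
  triangular-seedpod: (168 − 168.75)² / 168.75 = 0.0033
  ovoid-seedpod: (12 − 11.25)² / 11.25 = 0.0500
χ² = 0.0033 + 0.0500 = 0.0533 ≈ 0.053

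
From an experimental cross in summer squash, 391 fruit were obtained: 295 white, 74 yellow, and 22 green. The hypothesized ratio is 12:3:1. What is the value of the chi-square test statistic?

Under the 12:3:1 hypothesis (Σ ratio = 16, N = 391):
  white: 391 × 12/16 = 293.25
  yellow: 391 × 3/16 = 73.3125
  green: 391 × 1/16 = 24.4375
χ² = Σ (O − E)² / E
  white: (295 − 293.25)² / 293.25 = 0.0104
  yellow: (74 − 73.3125)² / 73.3125 = 0.0064
  green: (22 − 24.4375)² / 24.4375 = 0.2431
χ² = 0.0104 + 0.0064 + 0.2431 = 0.2599 ≈ 0.260

0.260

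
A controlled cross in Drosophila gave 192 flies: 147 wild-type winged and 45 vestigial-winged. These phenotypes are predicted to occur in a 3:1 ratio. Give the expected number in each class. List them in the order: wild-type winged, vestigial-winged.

Total ratio parts = 4. Expected numbers out of 192:
  wild-type winged: 192 × 3/4 = 144
  vestigial-winged: 192 × 1/4 = 48

144, 48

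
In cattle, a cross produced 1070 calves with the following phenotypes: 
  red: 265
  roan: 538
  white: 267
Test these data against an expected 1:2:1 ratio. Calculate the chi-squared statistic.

Expected counts for N = 1070 under a 1:2:1 ratio (total parts = 4):
  red: 1070 × 1/4 = 267.5
  roan: 1070 × 2/4 = 535
  white: 1070 × 1/4 = 267.5
χ² = Σ (O − E)² / E
  red: (265 − 267.5)² / 267.5 = 0.0234
  roan: (538 − 535)² / 535 = 0.0168
  white: (267 − 267.5)² / 267.5 = 0.0009
χ² = 0.0234 + 0.0168 + 0.0009 = 0.0411 ≈ 0.041

0.041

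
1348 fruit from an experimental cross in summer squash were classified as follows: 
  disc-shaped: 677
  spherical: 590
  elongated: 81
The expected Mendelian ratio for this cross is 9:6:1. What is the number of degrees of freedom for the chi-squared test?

A goodness-of-fit test with 3 phenotype classes has df = 3 − 1 = 2.

2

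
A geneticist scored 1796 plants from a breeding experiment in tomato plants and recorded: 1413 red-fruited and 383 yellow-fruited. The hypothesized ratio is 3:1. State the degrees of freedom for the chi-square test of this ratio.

A goodness-of-fit test with 2 phenotype classes has df = 2 − 1 = 1.

1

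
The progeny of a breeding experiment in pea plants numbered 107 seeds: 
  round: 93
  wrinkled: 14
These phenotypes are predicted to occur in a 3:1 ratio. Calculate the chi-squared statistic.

Under the 3:1 hypothesis (Σ ratio = 4, N = 107):
  round: 107 × 3/4 = 80.25
  wrinkled: 107 × 1/4 = 26.75
χ² = Σ (O − E)² / E
  round: (93 − 80.25)² / 80.25 = 2.0257
  wrinkled: (14 − 26.75)² / 26.75 = 6.0771
χ² = 2.0257 + 6.0771 = 8.1028 ≈ 8.103

8.103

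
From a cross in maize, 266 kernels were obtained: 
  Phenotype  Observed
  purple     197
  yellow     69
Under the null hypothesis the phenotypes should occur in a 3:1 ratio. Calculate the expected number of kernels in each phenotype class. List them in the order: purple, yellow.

The 3:1 ratio has 4 parts, so with N = 266 the expected counts are:
  purple: 266 × 3/4 = 199.5
  yellow: 266 × 1/4 = 66.5

199.5, 66.5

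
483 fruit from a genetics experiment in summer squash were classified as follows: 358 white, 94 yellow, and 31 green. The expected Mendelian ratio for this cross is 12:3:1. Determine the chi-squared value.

Expected counts for N = 483 under a 12:3:1 ratio (total parts = 16):
  white: 483 × 12/16 = 362.25
  yellow: 483 × 3/16 = 90.5625
  green: 483 × 1/16 = 30.1875
χ² = Σ (O − E)² / E
  white: (358 − 362.25)² / 362.25 = 0.0499
  yellow: (94 − 90.5625)² / 90.5625 = 0.1305
  green: (31 − 30.1875)² / 30.1875 = 0.0219
χ² = 0.0499 + 0.1305 + 0.0219 = 0.2023 ≈ 0.202

0.202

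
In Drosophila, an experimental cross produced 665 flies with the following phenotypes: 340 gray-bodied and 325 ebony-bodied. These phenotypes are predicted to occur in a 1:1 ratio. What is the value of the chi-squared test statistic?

Total ratio parts = 2. Expected numbers out of 665:
  gray-bodied: 665 × 1/2 = 332.5
  ebony-bodied: 665 × 1/2 = 332.5
χ² = Σ (O − E)² / E
  gray-bodied: (340 − 332.5)² / 332.5 = 0.1692
  ebony-bodied: (325 − 332.5)² / 332.5 = 0.1692
χ² = 0.1692 + 0.1692 = 0.3384 ≈ 0.338

0.338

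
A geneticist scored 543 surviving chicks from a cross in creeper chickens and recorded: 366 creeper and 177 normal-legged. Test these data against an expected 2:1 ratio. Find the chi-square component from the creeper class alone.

The 2:1 ratio has 3 parts, so with N = 543 the expected counts are:
  creeper: 543 × 2/3 = 362
  normal-legged: 543 × 1/3 = 181
Contribution of creeper: (366 − 362)² / 362 = 0.0442

0.044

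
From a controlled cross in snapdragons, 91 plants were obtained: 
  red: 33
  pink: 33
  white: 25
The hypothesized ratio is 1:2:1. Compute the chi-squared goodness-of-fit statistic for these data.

8.275

Expected counts for N = 91 under a 1:2:1 ratio (total parts = 4):
  red: 91 × 1/4 = 22.75
  pink: 91 × 2/4 = 45.5
  white: 91 × 1/4 = 22.75
χ² = Σ (O − E)² / E
  red: (33 − 22.75)² / 22.75 = 4.6181
  pink: (33 − 45.5)² / 45.5 = 3.4341
  white: (25 − 22.75)² / 22.75 = 0.2225
χ² = 4.6181 + 3.4341 + 0.2225 = 8.2747 ≈ 8.275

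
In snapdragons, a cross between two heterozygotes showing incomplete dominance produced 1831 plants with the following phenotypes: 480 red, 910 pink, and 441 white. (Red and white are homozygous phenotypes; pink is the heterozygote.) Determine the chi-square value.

1.727

With incomplete dominance, a heterozygote × heterozygote cross gives a 1:2:1 phenotypic ratio.
The 1:2:1 ratio has 4 parts, so with N = 1831 the expected counts are:
  red: 1831 × 1/4 = 457.75
  pink: 1831 × 2/4 = 915.5
  white: 1831 × 1/4 = 457.75
χ² = Σ (O − E)² / E
  red: (480 − 457.75)² / 457.75 = 1.0815
  pink: (910 − 915.5)² / 915.5 = 0.0330
  white: (441 − 457.75)² / 457.75 = 0.6129
χ² = 1.0815 + 0.0330 + 0.6129 = 1.7274 ≈ 1.727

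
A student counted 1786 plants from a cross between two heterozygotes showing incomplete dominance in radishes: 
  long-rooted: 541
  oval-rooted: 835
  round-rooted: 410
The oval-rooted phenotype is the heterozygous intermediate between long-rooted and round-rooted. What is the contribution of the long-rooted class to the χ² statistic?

With incomplete dominance, a heterozygote × heterozygote cross gives a 1:2:1 phenotypic ratio.
The 1:2:1 ratio has 4 parts, so with N = 1786 the expected counts are:
  long-rooted: 1786 × 1/4 = 446.5
  oval-rooted: 1786 × 2/4 = 893
  round-rooted: 1786 × 1/4 = 446.5
Contribution of long-rooted: (541 − 446.5)² / 446.5 = 20.0006

20.001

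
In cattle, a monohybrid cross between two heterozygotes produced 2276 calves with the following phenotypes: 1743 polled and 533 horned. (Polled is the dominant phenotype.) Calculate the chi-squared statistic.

3.037

For a monohybrid cross between heterozygotes with complete dominance, the expected phenotypic ratio is 3:1.
Total ratio parts = 4. Expected numbers out of 2276:
  polled: 2276 × 3/4 = 1707
  horned: 2276 × 1/4 = 569
χ² = Σ (O − E)² / E
  polled: (1743 − 1707)² / 1707 = 0.7592
  horned: (533 − 569)² / 569 = 2.2777
χ² = 0.7592 + 2.2777 = 3.0369 ≈ 3.037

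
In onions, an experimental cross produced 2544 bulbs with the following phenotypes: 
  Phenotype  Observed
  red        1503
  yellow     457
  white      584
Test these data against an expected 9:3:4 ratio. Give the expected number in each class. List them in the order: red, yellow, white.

The 9:3:4 ratio has 16 parts, so with N = 2544 the expected counts are:
  red: 2544 × 9/16 = 1431
  yellow: 2544 × 3/16 = 477
  white: 2544 × 4/16 = 636

1431, 477, 636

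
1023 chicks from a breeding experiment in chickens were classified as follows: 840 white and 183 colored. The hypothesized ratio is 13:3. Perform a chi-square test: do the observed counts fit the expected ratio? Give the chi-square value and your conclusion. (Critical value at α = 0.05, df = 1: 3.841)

Total ratio parts = 16. Expected numbers out of 1023:
  white: 1023 × 13/16 = 831.1875
  colored: 1023 × 3/16 = 191.8125
χ² = Σ (O − E)² / E
  white: (840 − 831.1875)² / 831.1875 = 0.0934
  colored: (183 − 191.8125)² / 191.8125 = 0.4049
χ² = 0.0934 + 0.4049 = 0.4983 ≈ 0.498
Degrees of freedom = 2 − 1 = 1; critical value at α = 0.05 is 3.841.
Since 0.498 < 3.841, we fail to reject the null hypothesis — the data are consistent with the 13:3 ratio.

0.498; consistent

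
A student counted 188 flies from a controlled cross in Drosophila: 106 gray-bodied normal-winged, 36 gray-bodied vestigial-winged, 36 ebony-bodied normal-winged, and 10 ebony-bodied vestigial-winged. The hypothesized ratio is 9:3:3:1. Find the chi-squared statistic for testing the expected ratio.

0.293

The 9:3:3:1 ratio has 16 parts, so with N = 188 the expected counts are:
  gray-bodied normal-winged: 188 × 9/16 = 105.75
  gray-bodied vestigial-winged: 188 × 3/16 = 35.25
  ebony-bodied normal-winged: 188 × 3/16 = 35.25
  ebony-bodied vestigial-winged: 188 × 1/16 = 11.75
χ² = Σ (O − E)² / E
  gray-bodied normal-winged: (106 − 105.75)² / 105.75 = 0.0006
  gray-bodied vestigial-winged: (36 − 35.25)² / 35.25 = 0.0160
  ebony-bodied normal-winged: (36 − 35.25)² / 35.25 = 0.0160
  ebony-bodied vestigial-winged: (10 − 11.75)² / 11.75 = 0.2606
χ² = 0.0006 + 0.0160 + 0.0160 + 0.2606 = 0.2932 ≈ 0.293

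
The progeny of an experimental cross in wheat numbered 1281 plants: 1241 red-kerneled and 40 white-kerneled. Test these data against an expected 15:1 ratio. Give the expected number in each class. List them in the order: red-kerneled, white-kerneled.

1200.9375, 80.0625

Expected counts for N = 1281 under a 15:1 ratio (total parts = 16):
  red-kerneled: 1281 × 15/16 = 1200.9375
  white-kerneled: 1281 × 1/16 = 80.0625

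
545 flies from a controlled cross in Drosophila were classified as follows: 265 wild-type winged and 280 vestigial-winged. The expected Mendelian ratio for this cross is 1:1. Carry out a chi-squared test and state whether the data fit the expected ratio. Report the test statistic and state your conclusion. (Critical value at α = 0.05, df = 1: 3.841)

Under the 1:1 hypothesis (Σ ratio = 2, N = 545):
  wild-type winged: 545 × 1/2 = 272.5
  vestigial-winged: 545 × 1/2 = 272.5
χ² = Σ (O − E)² / E
  wild-type winged: (265 − 272.5)² / 272.5 = 0.2064
  vestigial-winged: (280 − 272.5)² / 272.5 = 0.2064
χ² = 0.2064 + 0.2064 = 0.4128 ≈ 0.413
Degrees of freedom = 2 − 1 = 1; critical value at α = 0.05 is 3.841.
Since 0.413 < 3.841, we fail to reject the null hypothesis — the data are consistent with the 1:1 ratio.

0.413; consistent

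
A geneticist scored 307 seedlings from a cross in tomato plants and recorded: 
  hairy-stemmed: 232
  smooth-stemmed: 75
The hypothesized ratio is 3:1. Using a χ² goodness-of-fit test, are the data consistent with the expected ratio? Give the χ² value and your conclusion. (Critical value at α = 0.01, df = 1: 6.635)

0.053; consistent

Total ratio parts = 4. Expected numbers out of 307:
  hairy-stemmed: 307 × 3/4 = 230.25
  smooth-stemmed: 307 × 1/4 = 76.75
χ² = Σ (O − E)² / E
  hairy-stemmed: (232 − 230.25)² / 230.25 = 0.0133
  smooth-stemmed: (75 − 76.75)² / 76.75 = 0.0399
χ² = 0.0133 + 0.0399 = 0.0532 ≈ 0.053
Degrees of freedom = 2 − 1 = 1; critical value at α = 0.01 is 6.635.
Since 0.053 < 6.635, we fail to reject the null hypothesis — the data are consistent with the 3:1 ratio.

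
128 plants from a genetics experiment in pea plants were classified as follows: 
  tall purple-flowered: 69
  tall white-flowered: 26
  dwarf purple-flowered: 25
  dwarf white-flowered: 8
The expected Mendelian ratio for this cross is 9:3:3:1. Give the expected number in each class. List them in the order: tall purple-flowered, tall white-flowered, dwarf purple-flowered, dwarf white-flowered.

Total ratio parts = 16. Expected numbers out of 128:
  tall purple-flowered: 128 × 9/16 = 72
  tall white-flowered: 128 × 3/16 = 24
  dwarf purple-flowered: 128 × 3/16 = 24
  dwarf white-flowered: 128 × 1/16 = 8

72, 24, 24, 8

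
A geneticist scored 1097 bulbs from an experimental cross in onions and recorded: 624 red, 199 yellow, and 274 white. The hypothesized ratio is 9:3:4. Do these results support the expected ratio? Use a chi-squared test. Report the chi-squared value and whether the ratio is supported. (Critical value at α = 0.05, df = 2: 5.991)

Under the 9:3:4 hypothesis (Σ ratio = 16, N = 1097):
  red: 1097 × 9/16 = 617.0625
  yellow: 1097 × 3/16 = 205.6875
  white: 1097 × 4/16 = 274.25
χ² = Σ (O − E)² / E
  red: (624 − 617.0625)² / 617.0625 = 0.0780
  yellow: (199 − 205.6875)² / 205.6875 = 0.2174
  white: (274 − 274.25)² / 274.25 = 0.0002
χ² = 0.0780 + 0.2174 + 0.0002 = 0.2956 ≈ 0.296
Degrees of freedom = 3 − 1 = 2; critical value at α = 0.05 is 5.991.
Since 0.296 < 5.991, we fail to reject the null hypothesis — the data are consistent with the 9:3:4 ratio.

0.296; consistent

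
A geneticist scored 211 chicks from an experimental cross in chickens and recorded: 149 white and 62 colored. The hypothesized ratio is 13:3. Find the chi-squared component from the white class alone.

The 13:3 ratio has 16 parts, so with N = 211 the expected counts are:
  white: 211 × 13/16 = 171.4375
  colored: 211 × 3/16 = 39.5625
Contribution of white: (149 − 171.4375)² / 171.4375 = 2.9366

2.937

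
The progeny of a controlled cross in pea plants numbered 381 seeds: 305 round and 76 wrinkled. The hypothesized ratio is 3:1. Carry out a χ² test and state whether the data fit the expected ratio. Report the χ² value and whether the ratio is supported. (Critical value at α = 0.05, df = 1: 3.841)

5.187; not consistent

Expected counts for N = 381 under a 3:1 ratio (total parts = 4):
  round: 381 × 3/4 = 285.75
  wrinkled: 381 × 1/4 = 95.25
χ² = Σ (O − E)² / E
  round: (305 − 285.75)² / 285.75 = 1.2968
  wrinkled: (76 − 95.25)² / 95.25 = 3.8904
χ² = 1.2968 + 3.8904 = 5.1872 ≈ 5.187
Degrees of freedom = 2 − 1 = 1; critical value at α = 0.05 is 3.841.
Since 5.187 > 3.841, we reject the null hypothesis — the data do not fit the 3:1 ratio.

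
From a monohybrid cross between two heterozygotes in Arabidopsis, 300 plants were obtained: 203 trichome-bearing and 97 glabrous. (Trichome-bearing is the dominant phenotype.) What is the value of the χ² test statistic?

For a monohybrid cross between heterozygotes with complete dominance, the expected phenotypic ratio is 3:1.
The 3:1 ratio has 4 parts, so with N = 300 the expected counts are:
  trichome-bearing: 300 × 3/4 = 225
  glabrous: 300 × 1/4 = 75
χ² = Σ (O − E)² / E
  trichome-bearing: (203 − 225)² / 225 = 2.1511
  glabrous: (97 − 75)² / 75 = 6.4533
χ² = 2.1511 + 6.4533 = 8.6044 ≈ 8.604

8.604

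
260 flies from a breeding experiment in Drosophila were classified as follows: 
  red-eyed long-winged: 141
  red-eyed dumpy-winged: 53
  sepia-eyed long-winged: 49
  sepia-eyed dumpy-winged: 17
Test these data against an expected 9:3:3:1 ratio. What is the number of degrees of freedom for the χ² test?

A goodness-of-fit test with 4 phenotype classes has df = 4 − 1 = 3.

3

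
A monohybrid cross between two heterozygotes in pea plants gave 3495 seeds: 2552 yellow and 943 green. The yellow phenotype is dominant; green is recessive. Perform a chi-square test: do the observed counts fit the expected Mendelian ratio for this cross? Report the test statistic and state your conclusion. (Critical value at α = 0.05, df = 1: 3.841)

For a monohybrid cross between heterozygotes with complete dominance, the expected phenotypic ratio is 3:1.
The 3:1 ratio has 4 parts, so with N = 3495 the expected counts are:
  yellow: 3495 × 3/4 = 2621.25
  green: 3495 × 1/4 = 873.75
χ² = Σ (O − E)² / E
  yellow: (2552 − 2621.25)² / 2621.25 = 1.8295
  green: (943 − 873.75)² / 873.75 = 5.4885
χ² = 1.8295 + 5.4885 = 7.318
Degrees of freedom = 2 − 1 = 1; critical value at α = 0.05 is 3.841.
Since 7.318 > 3.841, we reject the null hypothesis — the data do not fit the 3:1 ratio.

7.318; not consistent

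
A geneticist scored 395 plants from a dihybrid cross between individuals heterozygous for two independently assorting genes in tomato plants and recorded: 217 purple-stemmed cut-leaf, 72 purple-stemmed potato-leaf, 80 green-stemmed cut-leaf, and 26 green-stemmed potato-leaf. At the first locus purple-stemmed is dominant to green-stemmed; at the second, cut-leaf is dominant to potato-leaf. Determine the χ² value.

A dihybrid F₂ with independent assortment and complete dominance at both loci gives a 9:3:3:1 phenotypic ratio.
Under the 9:3:3:1 hypothesis (Σ ratio = 16, N = 395):
  purple-stemmed cut-leaf: 395 × 9/16 = 222.1875
  purple-stemmed potato-leaf: 395 × 3/16 = 74.0625
  green-stemmed cut-leaf: 395 × 3/16 = 74.0625
  green-stemmed potato-leaf: 395 × 1/16 = 24.6875
χ² = Σ (O − E)² / E
  purple-stemmed cut-leaf: (217 − 222.1875)² / 222.1875 = 0.1211
  purple-stemmed potato-leaf: (72 − 74.0625)² / 74.0625 = 0.0574
  green-stemmed cut-leaf: (80 − 74.0625)² / 74.0625 = 0.4760
  green-stemmed potato-leaf: (26 − 24.6875)² / 24.6875 = 0.0698
χ² = 0.1211 + 0.0574 + 0.4760 + 0.0698 = 0.7243 ≈ 0.724

0.724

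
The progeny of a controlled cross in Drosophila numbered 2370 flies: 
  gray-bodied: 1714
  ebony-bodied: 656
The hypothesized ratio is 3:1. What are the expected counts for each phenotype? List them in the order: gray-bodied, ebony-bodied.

Total ratio parts = 4. Expected numbers out of 2370:
  gray-bodied: 2370 × 3/4 = 1777.5
  ebony-bodied: 2370 × 1/4 = 592.5

1777.5, 592.5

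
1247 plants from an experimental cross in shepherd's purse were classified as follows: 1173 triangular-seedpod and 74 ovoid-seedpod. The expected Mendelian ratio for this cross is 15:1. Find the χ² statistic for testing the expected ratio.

0.212

Expected counts for N = 1247 under a 15:1 ratio (total parts = 16):
  triangular-seedpod: 1247 × 15/16 = 1169.0625
  ovoid-seedpod: 1247 × 1/16 = 77.9375
χ² = Σ (O − E)² / E
  triangular-seedpod: (1173 − 1169.0625)² / 1169.0625 = 0.0133
  ovoid-seedpod: (74 − 77.9375)² / 77.9375 = 0.1989
χ² = 0.0133 + 0.1989 = 0.2122 ≈ 0.212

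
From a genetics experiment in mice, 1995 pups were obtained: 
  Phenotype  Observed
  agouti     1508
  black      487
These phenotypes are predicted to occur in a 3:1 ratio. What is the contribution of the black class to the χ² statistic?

0.277

Total ratio parts = 4. Expected numbers out of 1995:
  agouti: 1995 × 3/4 = 1496.25
  black: 1995 × 1/4 = 498.75
Contribution of black: (487 − 498.75)² / 498.75 = 0.2768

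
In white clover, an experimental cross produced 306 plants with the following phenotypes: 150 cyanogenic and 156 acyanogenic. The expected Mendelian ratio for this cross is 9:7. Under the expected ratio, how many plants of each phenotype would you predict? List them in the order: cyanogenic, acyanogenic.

172.125, 133.875

The 9:7 ratio has 16 parts, so with N = 306 the expected counts are:
  cyanogenic: 306 × 9/16 = 172.125
  acyanogenic: 306 × 7/16 = 133.875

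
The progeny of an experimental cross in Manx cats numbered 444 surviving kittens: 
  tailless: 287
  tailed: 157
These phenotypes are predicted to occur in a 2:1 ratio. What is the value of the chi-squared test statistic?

0.821

Under the 2:1 hypothesis (Σ ratio = 3, N = 444):
  tailless: 444 × 2/3 = 296
  tailed: 444 × 1/3 = 148
χ² = Σ (O − E)² / E
  tailless: (287 − 296)² / 296 = 0.2736
  tailed: (157 − 148)² / 148 = 0.5473
χ² = 0.2736 + 0.5473 = 0.8209 ≈ 0.821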